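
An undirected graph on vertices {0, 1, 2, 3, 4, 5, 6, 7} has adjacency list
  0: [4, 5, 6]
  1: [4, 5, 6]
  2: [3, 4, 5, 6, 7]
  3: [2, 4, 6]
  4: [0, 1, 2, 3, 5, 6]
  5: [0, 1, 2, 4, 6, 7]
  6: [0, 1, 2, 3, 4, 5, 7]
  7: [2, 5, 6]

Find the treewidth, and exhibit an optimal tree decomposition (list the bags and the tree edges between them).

Every bag has size at most 4, so the width is 4 − 1 = 3 and tw(G) ≤ 3. On the other hand G contains the 4-clique {2, 3, 4, 6}. A clique must lie in a single bag of any decomposition, so no decomposition can have width below 3. Combining the bounds, tw(G) = 3.

Treewidth 3.
One optimal decomposition is:
Bags: B1 = {1, 4, 5, 6}  B2 = {2, 4, 5, 6}  B3 = {2, 5, 6, 7}  B4 = {2, 3, 4, 6}  B5 = {0, 4, 5, 6}
Tree: B1–B2, B2–B3, B2–B4, B2–B5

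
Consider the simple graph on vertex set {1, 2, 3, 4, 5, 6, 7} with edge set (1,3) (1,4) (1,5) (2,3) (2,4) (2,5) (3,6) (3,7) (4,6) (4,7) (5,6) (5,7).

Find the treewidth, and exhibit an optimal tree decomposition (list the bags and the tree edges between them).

Treewidth 3.
Bags: B1 = {1, 3, 4, 5}  B2 = {3, 4, 5, 6}  B3 = {3, 4, 5, 7}  B4 = {2, 3, 4, 5}
Tree: B1–B2, B2–B3, B3–B4

Every bag has size at most 4, so the width is 4 − 1 = 3 and tw(G) ≤ 3. For the lower bound: the 4 vertex sets {1,4}, {5,6}, {3}, {7} are disjoint, each induces a connected subgraph, and every pair is joined by at least one edge of G. Contracting each set to a single vertex therefore yields K_{4} as a minor, and since treewidth is minor-monotone, tw(G) ≥ tw(K_{4}) = 3. The upper and lower bounds meet at 3, so that is the treewidth.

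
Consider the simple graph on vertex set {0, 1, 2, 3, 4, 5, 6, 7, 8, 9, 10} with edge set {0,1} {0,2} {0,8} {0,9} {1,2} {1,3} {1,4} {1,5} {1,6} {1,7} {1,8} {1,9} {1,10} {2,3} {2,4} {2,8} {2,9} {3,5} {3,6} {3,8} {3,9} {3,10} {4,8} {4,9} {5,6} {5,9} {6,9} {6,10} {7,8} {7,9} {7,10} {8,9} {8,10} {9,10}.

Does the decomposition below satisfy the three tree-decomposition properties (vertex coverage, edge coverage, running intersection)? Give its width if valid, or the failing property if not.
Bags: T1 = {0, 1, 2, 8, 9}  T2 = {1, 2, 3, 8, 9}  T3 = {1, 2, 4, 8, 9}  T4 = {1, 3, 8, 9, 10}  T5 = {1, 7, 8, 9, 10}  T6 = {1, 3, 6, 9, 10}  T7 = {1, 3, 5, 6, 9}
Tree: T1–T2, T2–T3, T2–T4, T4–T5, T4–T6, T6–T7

Yes; width 4.

Vertex coverage: the bags together contain {0, 1, 2, 3, 4, 5, 6, 7, 8, 9, 10}, the full vertex set. Edge coverage: each edge of G has both endpoints in at least one bag. Running intersection: for every vertex, the bags containing it form a connected subtree. All three properties hold, so this is a valid tree decomposition of width max|bag| − 1 = 4, and hence tw(G) ≤ 4.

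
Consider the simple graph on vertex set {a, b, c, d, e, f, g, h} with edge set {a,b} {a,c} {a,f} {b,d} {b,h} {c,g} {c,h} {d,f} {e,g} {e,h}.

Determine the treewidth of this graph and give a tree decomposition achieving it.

Treewidth 2.
Bags: B1 = {c, e, g}  B2 = {c, e, h}  B3 = {a, c, h}  B4 = {a, b, h}  B5 = {a, b, f}  B6 = {b, d, f}
Tree: B1–B2, B2–B3, B3–B4, B4–B5, B5–B6

The largest bag has 3 vertices, giving width 2; this decomposition certifies tw(G) ≤ 2. The edges g–e–h–c–g form a cycle, so G is not a tree and its treewidth is at least 2. The upper and lower bounds meet at 2, so that is the treewidth.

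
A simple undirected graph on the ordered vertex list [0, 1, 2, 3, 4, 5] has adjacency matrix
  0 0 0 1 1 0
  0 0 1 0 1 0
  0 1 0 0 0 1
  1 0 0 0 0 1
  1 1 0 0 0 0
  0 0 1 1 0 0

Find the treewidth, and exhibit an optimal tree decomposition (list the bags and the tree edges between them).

The largest bag has 3 vertices, giving width 2; this decomposition certifies tw(G) ≤ 2. Since 3–0–4–1–2–5–3 is a cycle in G, G is not acyclic. Forests are exactly the graphs of treewidth ≤ 1, so tw(G) ≥ 2. Hence tw(G) = 2 exactly.

Treewidth 2.
One such decomposition:
Bags: B1 = {0, 3, 4}  B2 = {1, 3, 4}  B3 = {1, 2, 3}  B4 = {2, 3, 5}
Tree: B1–B2, B2–B3, B3–B4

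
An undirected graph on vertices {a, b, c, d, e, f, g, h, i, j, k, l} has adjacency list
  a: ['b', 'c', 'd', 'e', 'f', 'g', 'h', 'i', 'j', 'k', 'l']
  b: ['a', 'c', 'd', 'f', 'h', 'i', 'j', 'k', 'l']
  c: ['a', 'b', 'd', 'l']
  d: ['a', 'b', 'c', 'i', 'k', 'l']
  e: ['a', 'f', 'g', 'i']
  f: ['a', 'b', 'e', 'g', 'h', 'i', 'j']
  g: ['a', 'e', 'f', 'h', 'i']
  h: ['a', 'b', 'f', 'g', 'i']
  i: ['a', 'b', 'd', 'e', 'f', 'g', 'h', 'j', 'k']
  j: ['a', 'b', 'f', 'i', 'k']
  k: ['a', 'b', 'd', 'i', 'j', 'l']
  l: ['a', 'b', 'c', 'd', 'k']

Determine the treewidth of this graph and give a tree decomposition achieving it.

The largest bag has 5 vertices, giving width 4; this decomposition certifies tw(G) ≤ 4. On the other hand G contains the 5-clique {a, e, f, g, i}. A clique must lie in a single bag of any decomposition, so no decomposition can have width below 4. The upper and lower bounds meet at 4, so that is the treewidth.

Treewidth 4.
One such decomposition:
Bags: B1 = {a, b, f, i, j}  B2 = {a, b, i, j, k}  B3 = {a, b, f, h, i}  B4 = {a, b, d, i, k}  B5 = {a, b, d, k, l}  B6 = {a, f, g, h, i}  B7 = {a, b, c, d, l}  B8 = {a, e, f, g, i}
Tree: B1–B2, B1–B3, B2–B4, B4–B5, B3–B6, B5–B7, B6–B8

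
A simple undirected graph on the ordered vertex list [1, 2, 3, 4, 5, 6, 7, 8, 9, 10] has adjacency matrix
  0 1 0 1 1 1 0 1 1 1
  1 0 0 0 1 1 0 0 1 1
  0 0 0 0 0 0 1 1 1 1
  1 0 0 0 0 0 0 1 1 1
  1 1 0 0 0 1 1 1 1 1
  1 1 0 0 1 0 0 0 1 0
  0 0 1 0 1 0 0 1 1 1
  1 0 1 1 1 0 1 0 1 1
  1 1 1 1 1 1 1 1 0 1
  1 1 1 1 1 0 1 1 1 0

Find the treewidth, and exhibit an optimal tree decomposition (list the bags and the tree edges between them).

Treewidth 4.
One such decomposition:
Bags: B1 = {1, 2, 5, 9, 10}  B2 = {1, 5, 8, 9, 10}  B3 = {1, 2, 5, 6, 9}  B4 = {1, 4, 8, 9, 10}  B5 = {5, 7, 8, 9, 10}  B6 = {3, 7, 8, 9, 10}
Tree: B1–B2, B1–B3, B2–B4, B2–B5, B5–B6

Every bag has size at most 5, so the width is 5 − 1 = 4 and tw(G) ≤ 4. For the lower bound, the 5 vertices {1, 4, 8, 9, 10} are pairwise adjacent, and any tree decomposition puts a clique entirely inside one bag — forcing width ≥ 4. The upper and lower bounds meet at 4, so that is the treewidth.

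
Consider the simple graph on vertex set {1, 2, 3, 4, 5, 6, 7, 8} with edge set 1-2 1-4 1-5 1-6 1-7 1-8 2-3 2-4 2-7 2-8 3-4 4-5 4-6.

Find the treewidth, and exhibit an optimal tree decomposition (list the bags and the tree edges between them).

Treewidth 2.
Bags: B1 = {1, 4, 5}  B2 = {1, 2, 4}  B3 = {2, 3, 4}  B4 = {1, 4, 6}  B5 = {1, 2, 8}  B6 = {1, 2, 7}
Tree: B1–B2, B2–B3, B1–B4, B2–B5, B5–B6

Each bag holds 3 vertices, so the decomposition has width 2, which upper-bounds the treewidth. For the lower bound, the 3 vertices {1, 2, 8} are pairwise adjacent, and any tree decomposition puts a clique entirely inside one bag — forcing width ≥ 2. Therefore the treewidth is 2.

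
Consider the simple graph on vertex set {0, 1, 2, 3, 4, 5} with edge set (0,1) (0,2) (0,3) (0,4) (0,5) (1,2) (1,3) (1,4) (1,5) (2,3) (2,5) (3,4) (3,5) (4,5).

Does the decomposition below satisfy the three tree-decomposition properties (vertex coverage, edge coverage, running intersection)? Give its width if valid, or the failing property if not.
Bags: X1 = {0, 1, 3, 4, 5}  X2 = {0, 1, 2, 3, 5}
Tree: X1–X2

Yes; width 4.

Checking the three conditions: (i) the bags cover all of {0, 1, 2, 3, 4, 5}; (ii) for each edge, some bag contains both endpoints; (iii) the bags containing any fixed vertex form a subtree. All hold, so the decomposition is valid with width 5 − 1 = 4.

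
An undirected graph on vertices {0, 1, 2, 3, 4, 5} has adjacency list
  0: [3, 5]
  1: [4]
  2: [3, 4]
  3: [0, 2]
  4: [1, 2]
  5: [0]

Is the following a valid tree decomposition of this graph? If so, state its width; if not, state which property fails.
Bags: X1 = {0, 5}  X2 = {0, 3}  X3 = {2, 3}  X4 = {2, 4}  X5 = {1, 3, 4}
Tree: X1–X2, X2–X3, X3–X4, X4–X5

No — bags containing vertex 3 are not connected in the tree.

A tree decomposition must satisfy three properties: every vertex lies in some bag; for every edge, both endpoints lie together in some bag; and for every vertex, the bags containing it form a connected subtree. Here bags containing vertex 3 are not connected in the tree, so the decomposition is invalid.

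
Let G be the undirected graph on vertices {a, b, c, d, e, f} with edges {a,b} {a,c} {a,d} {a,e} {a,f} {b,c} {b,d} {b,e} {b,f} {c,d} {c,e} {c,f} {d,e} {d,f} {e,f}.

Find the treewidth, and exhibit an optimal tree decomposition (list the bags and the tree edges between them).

With just one bag of size 6, the width is 6 − 1 = 5, so tw(G) ≤ 5. On the other hand G contains the 6-clique {a, b, c, d, e, f}. A clique must lie in a single bag of any decomposition, so no decomposition can have width below 5. Hence tw(G) = 5 exactly.

Treewidth 5.
Bags: B1 = {a, b, c, d, e, f}
Tree: (single bag)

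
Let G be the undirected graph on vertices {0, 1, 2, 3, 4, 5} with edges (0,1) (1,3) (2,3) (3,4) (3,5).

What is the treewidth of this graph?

A width-1 tree decomposition is:
Bags: B1 = {1, 3}  B2 = {3, 4}  B3 = {0, 1}  B4 = {2, 3}  B5 = {3, 5}
Tree: B1–B2, B1–B3, B1–B4, B1–B5
Every bag has size at most 2, so the width is 2 − 1 = 1 and tw(G) ≤ 1. G has an edge, so its treewidth is at least 1. The upper and lower bounds meet at 1, so that is the treewidth.

1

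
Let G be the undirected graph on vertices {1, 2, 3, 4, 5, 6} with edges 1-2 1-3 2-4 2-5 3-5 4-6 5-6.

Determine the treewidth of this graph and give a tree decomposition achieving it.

Every bag has size at most 3, so the width is 3 − 1 = 2 and tw(G) ≤ 2. The edges 3–1–2–5–3 form a cycle, so G is not a tree and its treewidth is at least 2. Therefore the treewidth is 2.

Treewidth 2.
Bags: B1 = {1, 3, 5}  B2 = {1, 2, 5}  B3 = {2, 5, 6}  B4 = {2, 4, 6}
Tree: B1–B2, B2–B3, B3–B4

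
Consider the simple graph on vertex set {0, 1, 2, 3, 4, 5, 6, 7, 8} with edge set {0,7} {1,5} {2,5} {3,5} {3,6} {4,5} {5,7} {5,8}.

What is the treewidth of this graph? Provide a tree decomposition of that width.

Each bag holds 2 vertices, so the decomposition has width 1, which upper-bounds the treewidth. Any graph with an edge has treewidth ≥ 1, and G has the edge 3–5. Hence tw(G) = 1 exactly.

Treewidth 1.
One optimal decomposition is:
Bags: B1 = {3, 5}  B2 = {5, 8}  B3 = {1, 5}  B4 = {4, 5}  B5 = {5, 7}  B6 = {2, 5}  B7 = {3, 6}  B8 = {0, 7}
Tree: B1–B2, B1–B3, B3–B4, B3–B5, B3–B6, B1–B7, B5–B8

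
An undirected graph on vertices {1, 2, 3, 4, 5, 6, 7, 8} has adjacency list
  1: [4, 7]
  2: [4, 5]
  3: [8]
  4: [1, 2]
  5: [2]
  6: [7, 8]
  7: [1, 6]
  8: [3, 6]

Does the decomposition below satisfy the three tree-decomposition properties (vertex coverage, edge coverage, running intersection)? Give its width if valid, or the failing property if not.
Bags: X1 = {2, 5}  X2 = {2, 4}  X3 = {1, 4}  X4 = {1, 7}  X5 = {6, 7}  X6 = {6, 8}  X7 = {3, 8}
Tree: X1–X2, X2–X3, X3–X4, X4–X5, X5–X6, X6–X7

Yes; width 1.

Checking the three conditions: (i) the bags cover all of {1, 2, 3, 4, 5, 6, 7, 8}; (ii) for each edge, some bag contains both endpoints; (iii) the bags containing any fixed vertex form a subtree. All hold, so the decomposition is valid with width 2 − 1 = 1.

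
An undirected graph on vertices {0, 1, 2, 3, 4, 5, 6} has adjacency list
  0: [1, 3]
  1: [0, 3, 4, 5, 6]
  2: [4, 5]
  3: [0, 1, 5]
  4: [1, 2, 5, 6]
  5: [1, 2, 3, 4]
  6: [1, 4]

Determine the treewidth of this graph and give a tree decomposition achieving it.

Treewidth 2.
Bags: B1 = {0, 1, 3}  B2 = {1, 3, 5}  B3 = {1, 4, 5}  B4 = {1, 4, 6}  B5 = {2, 4, 5}
Tree: B1–B2, B2–B3, B3–B4, B3–B5

The largest bag has 3 vertices, giving width 2; this decomposition certifies tw(G) ≤ 2. For the lower bound, the 3 vertices {0, 1, 3} are pairwise adjacent, and any tree decomposition puts a clique entirely inside one bag — forcing width ≥ 2. Hence tw(G) = 2 exactly.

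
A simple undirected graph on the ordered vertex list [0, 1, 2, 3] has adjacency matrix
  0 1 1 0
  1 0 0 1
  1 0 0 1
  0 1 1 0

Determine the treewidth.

A width-2 tree decomposition is:
Bags: B1 = {0, 1, 2}  B2 = {1, 2, 3}
Tree: B1–B2
Every bag has size at most 3, so the width is 3 − 1 = 2 and tw(G) ≤ 2. Since 1–0–2–3–1 is a cycle in G, G is not acyclic. Forests are exactly the graphs of treewidth ≤ 1, so tw(G) ≥ 2. Hence tw(G) = 2 exactly.

2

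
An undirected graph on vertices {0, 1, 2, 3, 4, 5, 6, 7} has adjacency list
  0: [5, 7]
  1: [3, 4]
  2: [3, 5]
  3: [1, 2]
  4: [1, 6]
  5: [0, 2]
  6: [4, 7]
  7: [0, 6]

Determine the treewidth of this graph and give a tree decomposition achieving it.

Treewidth 2.
One optimal decomposition is:
Bags: B1 = {4, 6, 7}  B2 = {0, 4, 7}  B3 = {0, 4, 5}  B4 = {2, 4, 5}  B5 = {2, 3, 4}  B6 = {1, 3, 4}
Tree: B1–B2, B2–B3, B3–B4, B4–B5, B5–B6

Each bag holds 3 vertices, so the decomposition has width 2, which upper-bounds the treewidth. For the lower bound, G contains the cycle 4–6–7–0–5–2–3–1–4, so G is not a forest; only forests have treewidth ≤ 1, hence tw(G) ≥ 2. The upper and lower bounds meet at 2, so that is the treewidth.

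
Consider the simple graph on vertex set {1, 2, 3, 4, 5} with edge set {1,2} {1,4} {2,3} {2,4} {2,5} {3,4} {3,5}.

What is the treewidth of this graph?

2

A width-2 tree decomposition is:
Bags: B1 = {1, 2, 4}  B2 = {2, 3, 4}  B3 = {2, 3, 5}
Tree: B1–B2, B2–B3
The largest bag has 3 vertices, giving width 2; this decomposition certifies tw(G) ≤ 2. On the other hand G contains the 3-clique {1, 2, 4}. A clique must lie in a single bag of any decomposition, so no decomposition can have width below 2. Combining the bounds, tw(G) = 2.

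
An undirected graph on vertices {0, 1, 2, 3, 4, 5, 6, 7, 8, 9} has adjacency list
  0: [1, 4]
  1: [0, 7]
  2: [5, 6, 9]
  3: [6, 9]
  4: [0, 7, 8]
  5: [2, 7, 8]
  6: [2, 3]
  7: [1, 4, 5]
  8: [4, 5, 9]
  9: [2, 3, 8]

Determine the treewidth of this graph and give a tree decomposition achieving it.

Treewidth 2.
One such decomposition:
Bags: B1 = {0, 1, 4}  B2 = {1, 4, 7}  B3 = {4, 7, 8}  B4 = {5, 7, 8}  B5 = {5, 8, 9}  B6 = {2, 5, 9}  B7 = {2, 3, 9}  B8 = {2, 3, 6}
Tree: B1–B2, B2–B3, B3–B4, B4–B5, B5–B6, B6–B7, B7–B8

Every bag has size at most 3, so the width is 3 − 1 = 2 and tw(G) ≤ 2. For the lower bound, G contains the cycle 0–1–7–4–0, so G is not a forest; only forests have treewidth ≤ 1, hence tw(G) ≥ 2. Combining the bounds, tw(G) = 2.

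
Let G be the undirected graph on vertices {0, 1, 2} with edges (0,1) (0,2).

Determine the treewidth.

1

A width-1 tree decomposition is:
Bags: B1 = {0, 2}  B2 = {0, 1}
Tree: B1–B2
The largest bag has 2 vertices, giving width 1; this decomposition certifies tw(G) ≤ 1. G has an edge, so its treewidth is at least 1. Therefore the treewidth is 1.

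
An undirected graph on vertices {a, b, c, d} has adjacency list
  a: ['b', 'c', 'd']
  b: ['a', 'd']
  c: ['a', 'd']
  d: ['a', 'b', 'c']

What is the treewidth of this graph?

A width-2 tree decomposition is:
Bags: B1 = {a, b, d}  B2 = {a, c, d}
Tree: B1–B2
Each bag holds 3 vertices, so the decomposition has width 2, which upper-bounds the treewidth. On the other hand G contains the 3-clique {a, c, d}. A clique must lie in a single bag of any decomposition, so no decomposition can have width below 2. Hence tw(G) = 2 exactly.

2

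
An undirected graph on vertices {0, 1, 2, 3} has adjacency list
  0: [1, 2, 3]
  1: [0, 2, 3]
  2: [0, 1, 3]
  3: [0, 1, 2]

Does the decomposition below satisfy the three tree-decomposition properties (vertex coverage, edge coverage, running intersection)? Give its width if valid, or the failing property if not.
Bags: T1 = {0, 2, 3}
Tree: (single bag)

No — vertex 1 appears in no bag.

A tree decomposition must satisfy three properties: every vertex lies in some bag; for every edge, both endpoints lie together in some bag; and for every vertex, the bags containing it form a connected subtree. Here vertex 1 appears in no bag, so the decomposition is invalid.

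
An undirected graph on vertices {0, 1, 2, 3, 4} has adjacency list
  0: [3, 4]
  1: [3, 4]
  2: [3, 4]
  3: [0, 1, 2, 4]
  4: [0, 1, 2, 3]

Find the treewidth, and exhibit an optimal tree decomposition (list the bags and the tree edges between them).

Treewidth 2.
One optimal decomposition is:
Bags: B1 = {0, 3, 4}  B2 = {1, 3, 4}  B3 = {2, 3, 4}
Tree: B1–B2, B1–B3

Every bag has size at most 3, so the width is 3 − 1 = 2 and tw(G) ≤ 2. For the lower bound, the 3 vertices {0, 3, 4} are pairwise adjacent, and any tree decomposition puts a clique entirely inside one bag — forcing width ≥ 2. Combining the bounds, tw(G) = 2.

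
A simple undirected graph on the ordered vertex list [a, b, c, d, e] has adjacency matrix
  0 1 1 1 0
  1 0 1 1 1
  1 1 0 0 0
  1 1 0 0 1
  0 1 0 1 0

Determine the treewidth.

A width-2 tree decomposition is:
Bags: B1 = {b, d, e}  B2 = {a, b, d}  B3 = {a, b, c}
Tree: B1–B2, B2–B3
Each bag holds 3 vertices, so the decomposition has width 2, which upper-bounds the treewidth. Conversely, {b, d, e} is a clique of size 3, and the vertices of any clique must share a bag in every tree decomposition; so some bag has ≥ 3 vertices and tw(G) ≥ 2. Combining the bounds, tw(G) = 2.

2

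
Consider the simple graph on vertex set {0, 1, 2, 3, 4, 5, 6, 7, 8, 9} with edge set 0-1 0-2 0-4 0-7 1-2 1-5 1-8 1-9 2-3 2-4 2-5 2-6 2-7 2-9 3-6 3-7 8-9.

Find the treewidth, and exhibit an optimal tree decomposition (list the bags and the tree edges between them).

Treewidth 2.
One such decomposition:
Bags: B1 = {0, 1, 2}  B2 = {0, 2, 7}  B3 = {2, 3, 7}  B4 = {1, 2, 9}  B5 = {0, 2, 4}  B6 = {1, 8, 9}  B7 = {1, 2, 5}  B8 = {2, 3, 6}
Tree: B1–B2, B2–B3, B1–B4, B2–B5, B4–B6, B4–B7, B3–B8

Each bag holds 3 vertices, so the decomposition has width 2, which upper-bounds the treewidth. For the lower bound, the 3 vertices {1, 8, 9} are pairwise adjacent, and any tree decomposition puts a clique entirely inside one bag — forcing width ≥ 2. Combining the bounds, tw(G) = 2.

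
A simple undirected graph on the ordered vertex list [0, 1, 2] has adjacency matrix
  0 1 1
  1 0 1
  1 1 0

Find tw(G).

2

A width-2 tree decomposition is:
Bags: B1 = {0, 1, 2}
Tree: (single bag)
A single bag containing all 3 vertices is trivially a valid decomposition of width 2. For the lower bound, the 3 vertices {0, 1, 2} are pairwise adjacent, and any tree decomposition puts a clique entirely inside one bag — forcing width ≥ 2. The upper and lower bounds meet at 2, so that is the treewidth.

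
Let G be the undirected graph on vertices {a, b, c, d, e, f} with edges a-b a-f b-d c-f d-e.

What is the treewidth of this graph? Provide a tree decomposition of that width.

Every bag has size at most 2, so the width is 2 − 1 = 1 and tw(G) ≤ 1. Since G has at least one edge (e.g. c–f), it is not an edgeless graph, so tw(G) ≥ 1. The upper and lower bounds meet at 1, so that is the treewidth.

Treewidth 1.
Bags: B1 = {c, f}  B2 = {a, f}  B3 = {a, b}  B4 = {b, d}  B5 = {d, e}
Tree: B1–B2, B2–B3, B3–B4, B4–B5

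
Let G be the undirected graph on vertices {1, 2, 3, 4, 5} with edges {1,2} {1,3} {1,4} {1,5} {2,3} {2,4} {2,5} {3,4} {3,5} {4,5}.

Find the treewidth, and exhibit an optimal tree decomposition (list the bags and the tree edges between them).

Treewidth 4.
One optimal decomposition is:
Bags: B1 = {1, 2, 3, 4, 5}
Tree: (single bag)

With just one bag of size 5, the width is 5 − 1 = 4, so tw(G) ≤ 4. On the other hand G contains the 5-clique {1, 2, 3, 4, 5}. A clique must lie in a single bag of any decomposition, so no decomposition can have width below 4. The upper and lower bounds meet at 4, so that is the treewidth.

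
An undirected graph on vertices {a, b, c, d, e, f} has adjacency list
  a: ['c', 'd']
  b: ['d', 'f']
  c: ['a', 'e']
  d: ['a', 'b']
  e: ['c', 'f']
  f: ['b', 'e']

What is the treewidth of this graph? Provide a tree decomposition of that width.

Each bag holds 3 vertices, so the decomposition has width 2, which upper-bounds the treewidth. Since c–a–d–b–f–e–c is a cycle in G, G is not acyclic. Forests are exactly the graphs of treewidth ≤ 1, so tw(G) ≥ 2. The upper and lower bounds meet at 2, so that is the treewidth.

Treewidth 2.
One such decomposition:
Bags: B1 = {a, c, d}  B2 = {b, c, d}  B3 = {b, c, f}  B4 = {c, e, f}
Tree: B1–B2, B2–B3, B3–B4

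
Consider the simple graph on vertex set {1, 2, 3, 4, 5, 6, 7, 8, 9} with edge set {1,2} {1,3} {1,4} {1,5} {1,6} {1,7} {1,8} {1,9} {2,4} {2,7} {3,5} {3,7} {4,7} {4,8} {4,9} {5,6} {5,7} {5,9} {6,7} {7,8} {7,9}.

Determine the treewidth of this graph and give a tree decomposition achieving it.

Each bag holds 4 vertices, so the decomposition has width 3, which upper-bounds the treewidth. For the lower bound, the 4 vertices {1, 3, 5, 7} are pairwise adjacent, and any tree decomposition puts a clique entirely inside one bag — forcing width ≥ 3. Therefore the treewidth is 3.

Treewidth 3.
One such decomposition:
Bags: B1 = {1, 4, 7, 9}  B2 = {1, 2, 4, 7}  B3 = {1, 5, 7, 9}  B4 = {1, 3, 5, 7}  B5 = {1, 5, 6, 7}  B6 = {1, 4, 7, 8}
Tree: B1–B2, B1–B3, B3–B4, B4–B5, B1–B6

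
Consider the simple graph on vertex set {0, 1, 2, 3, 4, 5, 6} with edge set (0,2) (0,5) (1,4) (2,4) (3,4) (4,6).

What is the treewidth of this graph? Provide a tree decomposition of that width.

Every bag has size at most 2, so the width is 2 − 1 = 1 and tw(G) ≤ 1. Since G has at least one edge (e.g. 4–3), it is not an edgeless graph, so tw(G) ≥ 1. Therefore the treewidth is 1.

Treewidth 1.
Bags: B1 = {3, 4}  B2 = {4, 6}  B3 = {2, 4}  B4 = {0, 2}  B5 = {0, 5}  B6 = {1, 4}
Tree: B1–B2, B2–B3, B3–B4, B4–B5, B2–B6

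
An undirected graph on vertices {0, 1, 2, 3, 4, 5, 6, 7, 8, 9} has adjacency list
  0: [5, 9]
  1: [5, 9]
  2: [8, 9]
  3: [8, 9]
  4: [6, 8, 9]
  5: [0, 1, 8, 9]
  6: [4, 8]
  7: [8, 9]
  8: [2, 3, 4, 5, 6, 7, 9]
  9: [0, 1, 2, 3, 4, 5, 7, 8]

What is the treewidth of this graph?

2

A width-2 tree decomposition is:
Bags: B1 = {2, 8, 9}  B2 = {3, 8, 9}  B3 = {5, 8, 9}  B4 = {4, 8, 9}  B5 = {1, 5, 9}  B6 = {0, 5, 9}  B7 = {4, 6, 8}  B8 = {7, 8, 9}
Tree: B1–B2, B1–B3, B3–B4, B3–B5, B3–B6, B4–B7, B3–B8
Each bag holds 3 vertices, so the decomposition has width 2, which upper-bounds the treewidth. For the lower bound, the 3 vertices {0, 5, 9} are pairwise adjacent, and any tree decomposition puts a clique entirely inside one bag — forcing width ≥ 2. Combining the bounds, tw(G) = 2.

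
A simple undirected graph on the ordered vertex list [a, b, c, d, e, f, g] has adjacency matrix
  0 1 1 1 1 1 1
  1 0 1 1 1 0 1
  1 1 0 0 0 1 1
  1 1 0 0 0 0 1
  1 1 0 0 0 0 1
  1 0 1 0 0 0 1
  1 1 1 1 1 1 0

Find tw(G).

A width-3 tree decomposition is:
Bags: B1 = {a, b, c, g}  B2 = {a, b, d, g}  B3 = {a, c, f, g}  B4 = {a, b, e, g}
Tree: B1–B2, B1–B3, B2–B4
Every bag has size at most 4, so the width is 4 − 1 = 3 and tw(G) ≤ 3. For the lower bound, the 4 vertices {a, c, f, g} are pairwise adjacent, and any tree decomposition puts a clique entirely inside one bag — forcing width ≥ 3. The upper and lower bounds meet at 3, so that is the treewidth.

3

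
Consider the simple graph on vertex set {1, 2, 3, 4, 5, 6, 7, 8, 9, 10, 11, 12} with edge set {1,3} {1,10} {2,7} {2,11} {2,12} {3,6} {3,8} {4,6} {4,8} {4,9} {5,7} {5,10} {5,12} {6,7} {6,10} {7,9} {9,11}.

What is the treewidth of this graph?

A width-3 tree decomposition is:
Bags: B1 = {1, 3, 4, 8}  B2 = {1, 3, 4, 6}  B3 = {1, 4, 6, 10}  B4 = {4, 6, 9, 10}  B5 = {6, 7, 9, 10}  B6 = {5, 7, 9, 10}  B7 = {5, 7, 9, 11}  B8 = {2, 5, 7, 11}  B9 = {2, 5, 11, 12}
Tree: B1–B2, B2–B3, B3–B4, B4–B5, B5–B6, B6–B7, B7–B8, B8–B9
Each bag holds 4 vertices, so the decomposition has width 3, which upper-bounds the treewidth. For the lower bound: the 4 vertex sets {1,3,8}, {4}, {6}, {5,7,9,10} are disjoint, each induces a connected subgraph, and every pair is joined by at least one edge of G. Contracting each set to a single vertex therefore yields K_{4} as a minor, and since treewidth is minor-monotone, tw(G) ≥ tw(K_{4}) = 3. Combining the bounds, tw(G) = 3.

3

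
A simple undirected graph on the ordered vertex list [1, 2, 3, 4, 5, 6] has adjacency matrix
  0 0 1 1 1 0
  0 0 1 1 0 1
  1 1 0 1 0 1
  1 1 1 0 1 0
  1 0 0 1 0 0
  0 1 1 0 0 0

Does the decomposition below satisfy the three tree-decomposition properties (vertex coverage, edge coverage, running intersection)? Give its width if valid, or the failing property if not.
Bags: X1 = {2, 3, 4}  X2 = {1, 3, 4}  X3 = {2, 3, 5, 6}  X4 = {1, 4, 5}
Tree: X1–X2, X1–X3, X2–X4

No — bags containing vertex 5 are not connected in the tree.

A tree decomposition must satisfy three properties: every vertex lies in some bag; for every edge, both endpoints lie together in some bag; and for every vertex, the bags containing it form a connected subtree. Here bags containing vertex 5 are not connected in the tree, so the decomposition is invalid.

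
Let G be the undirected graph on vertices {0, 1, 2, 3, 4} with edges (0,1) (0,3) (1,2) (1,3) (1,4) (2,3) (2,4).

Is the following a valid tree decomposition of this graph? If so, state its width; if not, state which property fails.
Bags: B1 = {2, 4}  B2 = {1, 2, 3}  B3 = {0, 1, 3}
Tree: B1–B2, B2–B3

A tree decomposition must satisfy three properties: every vertex lies in some bag; for every edge, both endpoints lie together in some bag; and for every vertex, the bags containing it form a connected subtree. Here edge (1,4) lies in no bag, so the decomposition is invalid.

No — edge (1,4) lies in no bag.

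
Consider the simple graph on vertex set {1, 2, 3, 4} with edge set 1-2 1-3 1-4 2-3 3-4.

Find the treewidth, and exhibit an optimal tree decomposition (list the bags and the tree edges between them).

Each bag holds 3 vertices, so the decomposition has width 2, which upper-bounds the treewidth. Conversely, {1, 2, 3} is a clique of size 3, and the vertices of any clique must share a bag in every tree decomposition; so some bag has ≥ 3 vertices and tw(G) ≥ 2. Therefore the treewidth is 2.

Treewidth 2.
One such decomposition:
Bags: B1 = {1, 3, 4}  B2 = {1, 2, 3}
Tree: B1–B2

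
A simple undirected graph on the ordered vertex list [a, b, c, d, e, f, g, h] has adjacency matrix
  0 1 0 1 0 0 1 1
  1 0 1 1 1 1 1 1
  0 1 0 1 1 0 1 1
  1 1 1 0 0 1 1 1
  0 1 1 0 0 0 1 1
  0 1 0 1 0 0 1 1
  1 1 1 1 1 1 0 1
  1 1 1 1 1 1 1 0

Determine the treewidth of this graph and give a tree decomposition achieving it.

Every bag has size at most 5, so the width is 5 − 1 = 4 and tw(G) ≤ 4. On the other hand G contains the 5-clique {b, d, f, g, h}. A clique must lie in a single bag of any decomposition, so no decomposition can have width below 4. The upper and lower bounds meet at 4, so that is the treewidth.

Treewidth 4.
One optimal decomposition is:
Bags: B1 = {b, c, e, g, h}  B2 = {b, c, d, g, h}  B3 = {a, b, d, g, h}  B4 = {b, d, f, g, h}
Tree: B1–B2, B2–B3, B3–B4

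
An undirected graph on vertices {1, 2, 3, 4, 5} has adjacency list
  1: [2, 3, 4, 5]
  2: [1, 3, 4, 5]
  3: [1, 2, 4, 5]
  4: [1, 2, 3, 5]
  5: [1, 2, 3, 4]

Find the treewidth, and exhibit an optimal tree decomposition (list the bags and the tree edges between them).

A single bag containing all 5 vertices is trivially a valid decomposition of width 4. For the lower bound, the 5 vertices {1, 2, 3, 4, 5} are pairwise adjacent, and any tree decomposition puts a clique entirely inside one bag — forcing width ≥ 4. Hence tw(G) = 4 exactly.

Treewidth 4.
One such decomposition:
Bags: B1 = {1, 2, 3, 4, 5}
Tree: (single bag)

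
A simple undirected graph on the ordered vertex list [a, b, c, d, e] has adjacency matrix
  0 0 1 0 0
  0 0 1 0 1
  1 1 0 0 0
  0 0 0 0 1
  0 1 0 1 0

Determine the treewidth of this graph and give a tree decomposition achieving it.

Every bag has size at most 2, so the width is 2 − 1 = 1 and tw(G) ≤ 1. G has an edge, so its treewidth is at least 1. Therefore the treewidth is 1.

Treewidth 1.
One such decomposition:
Bags: B1 = {a, c}  B2 = {b, c}  B3 = {b, e}  B4 = {d, e}
Tree: B1–B2, B2–B3, B3–B4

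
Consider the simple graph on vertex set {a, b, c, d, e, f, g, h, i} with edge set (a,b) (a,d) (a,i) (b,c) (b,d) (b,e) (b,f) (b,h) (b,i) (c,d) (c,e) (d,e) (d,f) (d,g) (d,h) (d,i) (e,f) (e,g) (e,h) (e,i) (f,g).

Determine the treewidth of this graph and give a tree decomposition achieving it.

Treewidth 3.
One such decomposition:
Bags: B1 = {b, d, e, i}  B2 = {b, d, e, f}  B3 = {d, e, f, g}  B4 = {b, c, d, e}  B5 = {b, d, e, h}  B6 = {a, b, d, i}
Tree: B1–B2, B2–B3, B1–B4, B2–B5, B1–B6

Every bag has size at most 4, so the width is 4 − 1 = 3 and tw(G) ≤ 3. Conversely, {d, e, f, g} is a clique of size 4, and the vertices of any clique must share a bag in every tree decomposition; so some bag has ≥ 4 vertices and tw(G) ≥ 3. Therefore the treewidth is 3.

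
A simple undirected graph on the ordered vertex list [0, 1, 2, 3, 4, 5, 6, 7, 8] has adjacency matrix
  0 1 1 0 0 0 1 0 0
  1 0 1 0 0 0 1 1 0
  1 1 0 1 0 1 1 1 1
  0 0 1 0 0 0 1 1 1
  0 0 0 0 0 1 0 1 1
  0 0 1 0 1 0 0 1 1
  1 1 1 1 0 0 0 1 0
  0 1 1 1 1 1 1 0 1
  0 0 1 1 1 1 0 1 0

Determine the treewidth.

A width-3 tree decomposition is:
Bags: B1 = {2, 3, 7, 8}  B2 = {2, 3, 6, 7}  B3 = {2, 5, 7, 8}  B4 = {4, 5, 7, 8}  B5 = {1, 2, 6, 7}  B6 = {0, 1, 2, 6}
Tree: B1–B2, B1–B3, B3–B4, B2–B5, B5–B6
Every bag has size at most 4, so the width is 4 − 1 = 3 and tw(G) ≤ 3. Conversely, {0, 1, 2, 6} is a clique of size 4, and the vertices of any clique must share a bag in every tree decomposition; so some bag has ≥ 4 vertices and tw(G) ≥ 3. The upper and lower bounds meet at 3, so that is the treewidth.

3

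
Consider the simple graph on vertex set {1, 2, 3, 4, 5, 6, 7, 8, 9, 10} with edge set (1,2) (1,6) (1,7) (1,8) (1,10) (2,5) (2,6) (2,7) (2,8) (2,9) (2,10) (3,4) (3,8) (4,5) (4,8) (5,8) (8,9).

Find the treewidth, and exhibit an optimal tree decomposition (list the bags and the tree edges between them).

Treewidth 2.
One optimal decomposition is:
Bags: B1 = {2, 5, 8}  B2 = {4, 5, 8}  B3 = {1, 2, 8}  B4 = {3, 4, 8}  B5 = {1, 2, 6}  B6 = {1, 2, 10}  B7 = {2, 8, 9}  B8 = {1, 2, 7}
Tree: B1–B2, B1–B3, B2–B4, B3–B5, B3–B6, B1–B7, B6–B8

The largest bag has 3 vertices, giving width 2; this decomposition certifies tw(G) ≤ 2. Conversely, {1, 2, 8} is a clique of size 3, and the vertices of any clique must share a bag in every tree decomposition; so some bag has ≥ 3 vertices and tw(G) ≥ 2. Hence tw(G) = 2 exactly.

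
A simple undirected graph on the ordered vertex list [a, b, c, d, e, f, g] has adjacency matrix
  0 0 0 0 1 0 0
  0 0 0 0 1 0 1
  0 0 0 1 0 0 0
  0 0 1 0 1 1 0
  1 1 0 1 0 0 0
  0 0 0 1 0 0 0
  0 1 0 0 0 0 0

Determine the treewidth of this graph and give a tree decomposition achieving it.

The largest bag has 2 vertices, giving width 1; this decomposition certifies tw(G) ≤ 1. G has an edge, so its treewidth is at least 1. The upper and lower bounds meet at 1, so that is the treewidth.

Treewidth 1.
Bags: B1 = {d, e}  B2 = {a, e}  B3 = {d, f}  B4 = {b, e}  B5 = {b, g}  B6 = {c, d}
Tree: B1–B2, B1–B3, B1–B4, B4–B5, B3–B6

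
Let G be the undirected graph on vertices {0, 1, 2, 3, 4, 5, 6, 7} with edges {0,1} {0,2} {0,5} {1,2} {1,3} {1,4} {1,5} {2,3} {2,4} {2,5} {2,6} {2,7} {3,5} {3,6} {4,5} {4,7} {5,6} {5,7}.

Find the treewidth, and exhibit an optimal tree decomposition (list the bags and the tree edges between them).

Treewidth 3.
One such decomposition:
Bags: B1 = {1, 2, 3, 5}  B2 = {0, 1, 2, 5}  B3 = {1, 2, 4, 5}  B4 = {2, 3, 5, 6}  B5 = {2, 4, 5, 7}
Tree: B1–B2, B2–B3, B1–B4, B3–B5

The largest bag has 4 vertices, giving width 3; this decomposition certifies tw(G) ≤ 3. For the lower bound, the 4 vertices {0, 1, 2, 5} are pairwise adjacent, and any tree decomposition puts a clique entirely inside one bag — forcing width ≥ 3. Combining the bounds, tw(G) = 3.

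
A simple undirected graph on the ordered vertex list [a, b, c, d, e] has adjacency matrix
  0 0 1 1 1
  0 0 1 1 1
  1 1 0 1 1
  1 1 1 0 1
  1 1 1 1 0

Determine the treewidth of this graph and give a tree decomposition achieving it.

Treewidth 3.
One optimal decomposition is:
Bags: B1 = {a, c, d, e}  B2 = {b, c, d, e}
Tree: B1–B2

The largest bag has 4 vertices, giving width 3; this decomposition certifies tw(G) ≤ 3. Conversely, {a, c, d, e} is a clique of size 4, and the vertices of any clique must share a bag in every tree decomposition; so some bag has ≥ 4 vertices and tw(G) ≥ 3. The upper and lower bounds meet at 3, so that is the treewidth.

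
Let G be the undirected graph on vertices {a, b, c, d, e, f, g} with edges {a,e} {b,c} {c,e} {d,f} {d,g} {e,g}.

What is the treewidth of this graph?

A width-1 tree decomposition is:
Bags: B1 = {b, c}  B2 = {c, e}  B3 = {e, g}  B4 = {a, e}  B5 = {d, g}  B6 = {d, f}
Tree: B1–B2, B2–B3, B3–B4, B3–B5, B5–B6
Every bag has size at most 2, so the width is 2 − 1 = 1 and tw(G) ≤ 1. G has an edge, so its treewidth is at least 1. Therefore the treewidth is 1.

1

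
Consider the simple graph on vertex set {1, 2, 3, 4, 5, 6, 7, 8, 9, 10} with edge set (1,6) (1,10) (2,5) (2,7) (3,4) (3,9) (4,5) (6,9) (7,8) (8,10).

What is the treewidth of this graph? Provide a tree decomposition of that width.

The largest bag has 3 vertices, giving width 2; this decomposition certifies tw(G) ≤ 2. The edges 5–2–7–8–10–1–6–9–3–4–5 form a cycle, so G is not a tree and its treewidth is at least 2. Hence tw(G) = 2 exactly.

Treewidth 2.
One optimal decomposition is:
Bags: B1 = {2, 5, 7}  B2 = {5, 7, 8}  B3 = {5, 8, 10}  B4 = {1, 5, 10}  B5 = {1, 5, 6}  B6 = {5, 6, 9}  B7 = {3, 5, 9}  B8 = {3, 4, 5}
Tree: B1–B2, B2–B3, B3–B4, B4–B5, B5–B6, B6–B7, B7–B8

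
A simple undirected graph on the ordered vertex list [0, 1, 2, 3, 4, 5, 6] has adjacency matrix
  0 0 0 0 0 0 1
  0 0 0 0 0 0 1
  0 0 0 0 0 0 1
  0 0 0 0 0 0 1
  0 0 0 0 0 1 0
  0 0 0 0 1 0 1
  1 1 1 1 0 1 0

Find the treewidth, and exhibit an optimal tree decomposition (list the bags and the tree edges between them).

Treewidth 1.
One such decomposition:
Bags: B1 = {5, 6}  B2 = {3, 6}  B3 = {0, 6}  B4 = {2, 6}  B5 = {4, 5}  B6 = {1, 6}
Tree: B1–B2, B1–B3, B2–B4, B1–B5, B1–B6

Each bag holds 2 vertices, so the decomposition has width 1, which upper-bounds the treewidth. Any graph with an edge has treewidth ≥ 1, and G has the edge 6–5. The upper and lower bounds meet at 1, so that is the treewidth.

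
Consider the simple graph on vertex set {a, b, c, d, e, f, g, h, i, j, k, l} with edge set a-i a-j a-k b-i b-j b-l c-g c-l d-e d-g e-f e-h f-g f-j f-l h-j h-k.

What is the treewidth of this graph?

3

A width-3 tree decomposition is:
Bags: B1 = {a, b, i, k}  B2 = {a, b, j, k}  B3 = {b, h, j, k}  B4 = {b, h, j, l}  B5 = {f, h, j, l}  B6 = {e, f, h, l}  B7 = {c, e, f, l}  B8 = {c, e, f, g}  B9 = {c, d, e, g}
Tree: B1–B2, B2–B3, B3–B4, B4–B5, B5–B6, B6–B7, B7–B8, B8–B9
Each bag holds 4 vertices, so the decomposition has width 3, which upper-bounds the treewidth. For the lower bound: the 4 vertex sets {a,i,k}, {b}, {j}, {e,f,h,l} are disjoint, each induces a connected subgraph, and every pair is joined by at least one edge of G. Contracting each set to a single vertex therefore yields K_{4} as a minor, and since treewidth is minor-monotone, tw(G) ≥ tw(K_{4}) = 3. Hence tw(G) = 3 exactly.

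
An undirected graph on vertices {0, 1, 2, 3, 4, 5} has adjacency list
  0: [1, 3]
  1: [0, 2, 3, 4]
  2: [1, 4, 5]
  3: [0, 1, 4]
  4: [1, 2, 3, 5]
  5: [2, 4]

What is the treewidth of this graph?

2

A width-2 tree decomposition is:
Bags: B1 = {1, 3, 4}  B2 = {0, 1, 3}  B3 = {1, 2, 4}  B4 = {2, 4, 5}
Tree: B1–B2, B1–B3, B3–B4
Every bag has size at most 3, so the width is 3 − 1 = 2 and tw(G) ≤ 2. For the lower bound, the 3 vertices {1, 2, 4} are pairwise adjacent, and any tree decomposition puts a clique entirely inside one bag — forcing width ≥ 2. Combining the bounds, tw(G) = 2.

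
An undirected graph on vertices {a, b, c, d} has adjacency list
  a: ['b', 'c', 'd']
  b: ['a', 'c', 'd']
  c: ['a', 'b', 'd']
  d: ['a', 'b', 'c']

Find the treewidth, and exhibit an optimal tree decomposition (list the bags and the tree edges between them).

With just one bag of size 4, the width is 4 − 1 = 3, so tw(G) ≤ 3. On the other hand G contains the 4-clique {a, b, c, d}. A clique must lie in a single bag of any decomposition, so no decomposition can have width below 3. Therefore the treewidth is 3.

Treewidth 3.
Bags: B1 = {a, b, c, d}
Tree: (single bag)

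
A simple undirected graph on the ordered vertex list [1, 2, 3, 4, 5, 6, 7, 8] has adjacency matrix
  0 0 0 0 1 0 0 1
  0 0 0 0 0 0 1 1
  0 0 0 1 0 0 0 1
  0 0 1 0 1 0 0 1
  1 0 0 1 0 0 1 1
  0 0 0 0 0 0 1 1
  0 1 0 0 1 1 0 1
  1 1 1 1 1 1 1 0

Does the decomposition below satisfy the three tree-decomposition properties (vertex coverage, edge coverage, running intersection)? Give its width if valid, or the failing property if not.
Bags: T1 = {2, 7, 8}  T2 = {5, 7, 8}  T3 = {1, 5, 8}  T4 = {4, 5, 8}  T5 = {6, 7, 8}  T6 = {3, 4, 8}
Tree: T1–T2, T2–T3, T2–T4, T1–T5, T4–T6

Yes; width 2.

Vertex coverage: the bags together contain {1, 2, 3, 4, 5, 6, 7, 8}, the full vertex set. Edge coverage: each edge of G has both endpoints in at least one bag. Running intersection: for every vertex, the bags containing it form a connected subtree. All three properties hold, so this is a valid tree decomposition of width max|bag| − 1 = 2, and hence tw(G) ≤ 2.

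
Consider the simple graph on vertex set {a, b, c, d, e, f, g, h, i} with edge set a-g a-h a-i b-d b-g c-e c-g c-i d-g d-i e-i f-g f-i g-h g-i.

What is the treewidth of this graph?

A width-2 tree decomposition is:
Bags: B1 = {a, g, h}  B2 = {a, g, i}  B3 = {f, g, i}  B4 = {d, g, i}  B5 = {b, d, g}  B6 = {c, g, i}  B7 = {c, e, i}
Tree: B1–B2, B2–B3, B2–B4, B4–B5, B4–B6, B6–B7
Every bag has size at most 3, so the width is 3 − 1 = 2 and tw(G) ≤ 2. On the other hand G contains the 3-clique {a, g, h}. A clique must lie in a single bag of any decomposition, so no decomposition can have width below 2. The upper and lower bounds meet at 2, so that is the treewidth.

2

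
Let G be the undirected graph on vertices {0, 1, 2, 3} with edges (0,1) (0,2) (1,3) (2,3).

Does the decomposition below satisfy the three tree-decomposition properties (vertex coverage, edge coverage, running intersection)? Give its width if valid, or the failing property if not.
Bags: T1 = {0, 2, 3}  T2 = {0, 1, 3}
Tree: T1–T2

Vertex coverage: the bags together contain {0, 1, 2, 3}, the full vertex set. Edge coverage: each edge of G has both endpoints in at least one bag. Running intersection: for every vertex, the bags containing it form a connected subtree. All three properties hold, so this is a valid tree decomposition of width max|bag| − 1 = 2, and hence tw(G) ≤ 2.

Yes; width 2.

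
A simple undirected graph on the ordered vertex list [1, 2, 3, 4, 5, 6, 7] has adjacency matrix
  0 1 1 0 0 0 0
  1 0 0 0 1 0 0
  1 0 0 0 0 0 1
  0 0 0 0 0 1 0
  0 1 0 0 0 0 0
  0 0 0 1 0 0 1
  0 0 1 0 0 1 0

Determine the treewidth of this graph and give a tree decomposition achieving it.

Treewidth 1.
Bags: B1 = {4, 6}  B2 = {6, 7}  B3 = {3, 7}  B4 = {1, 3}  B5 = {1, 2}  B6 = {2, 5}
Tree: B1–B2, B2–B3, B3–B4, B4–B5, B5–B6

Every bag has size at most 2, so the width is 2 − 1 = 1 and tw(G) ≤ 1. Since G has at least one edge (e.g. 4–6), it is not an edgeless graph, so tw(G) ≥ 1. Hence tw(G) = 1 exactly.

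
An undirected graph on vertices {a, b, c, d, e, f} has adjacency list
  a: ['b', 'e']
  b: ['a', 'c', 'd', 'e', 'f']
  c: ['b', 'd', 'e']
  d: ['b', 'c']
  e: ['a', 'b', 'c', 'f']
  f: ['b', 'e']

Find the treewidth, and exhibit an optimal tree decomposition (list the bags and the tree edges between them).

Treewidth 2.
Bags: B1 = {b, c, e}  B2 = {b, e, f}  B3 = {b, c, d}  B4 = {a, b, e}
Tree: B1–B2, B1–B3, B2–B4

The largest bag has 3 vertices, giving width 2; this decomposition certifies tw(G) ≤ 2. Conversely, {b, c, d} is a clique of size 3, and the vertices of any clique must share a bag in every tree decomposition; so some bag has ≥ 3 vertices and tw(G) ≥ 2. The upper and lower bounds meet at 2, so that is the treewidth.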